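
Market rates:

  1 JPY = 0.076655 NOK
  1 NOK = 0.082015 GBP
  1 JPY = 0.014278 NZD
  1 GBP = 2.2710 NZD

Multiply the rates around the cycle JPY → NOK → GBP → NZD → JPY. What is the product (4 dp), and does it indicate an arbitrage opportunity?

1.0000 (no arbitrage)

Around JPY → NOK → GBP → NZD → JPY: 1 × 0.076655 × 0.082015 × 2.2710 ÷ 0.014278 = 0.999962
Product ≈ 1 (deviation 0.004%, within rounding noise).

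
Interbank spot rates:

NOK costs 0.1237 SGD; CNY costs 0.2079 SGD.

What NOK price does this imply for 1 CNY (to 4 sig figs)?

CNY/NOK = 1.681

1 CNY × 0.2079 = 0.2079 SGD
0.2079 SGD ÷ 0.1237 = 1.68068 NOK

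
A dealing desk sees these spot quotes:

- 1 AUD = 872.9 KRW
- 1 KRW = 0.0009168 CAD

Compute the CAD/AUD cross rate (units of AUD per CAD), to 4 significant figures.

CAD/AUD = 1.250

1 CAD ÷ 0.0009168 = 1090.75 KRW
1090.75 KRW ÷ 872.9 = 1.24957 AUD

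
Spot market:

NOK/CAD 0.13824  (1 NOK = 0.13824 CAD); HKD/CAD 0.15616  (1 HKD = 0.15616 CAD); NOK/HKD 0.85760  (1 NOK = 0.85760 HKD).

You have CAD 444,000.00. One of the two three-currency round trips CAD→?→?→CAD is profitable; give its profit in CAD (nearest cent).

Profitable loop is CAD → HKD → NOK → CAD:
CAD 444,000.00 ÷ 0.15616 = HKD 2,843,237.70
HKD 2,843,237.70 ÷ 0.85760 = NOK 3,315,342.47
NOK 3,315,342.47 × 0.13824 = CAD 458,312.94
Profit = CAD 458,312.94 − CAD 444,000.00

Profit: CAD 14,312.94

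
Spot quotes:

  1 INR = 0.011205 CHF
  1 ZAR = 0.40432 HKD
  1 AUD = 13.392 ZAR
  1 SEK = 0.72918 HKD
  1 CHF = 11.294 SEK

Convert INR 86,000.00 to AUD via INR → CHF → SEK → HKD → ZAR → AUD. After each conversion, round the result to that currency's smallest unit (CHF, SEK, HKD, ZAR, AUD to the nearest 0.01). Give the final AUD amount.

AUD 1,465.62

INR 86,000.00 × 0.011205 = CHF 963.63
CHF 963.63 × 11.294 = SEK 10,883.24
SEK 10,883.24 × 0.72918 = HKD 7,935.84
HKD 7,935.84 ÷ 0.40432 = ZAR 19,627.62
ZAR 19,627.62 ÷ 13.392 = AUD 1,465.62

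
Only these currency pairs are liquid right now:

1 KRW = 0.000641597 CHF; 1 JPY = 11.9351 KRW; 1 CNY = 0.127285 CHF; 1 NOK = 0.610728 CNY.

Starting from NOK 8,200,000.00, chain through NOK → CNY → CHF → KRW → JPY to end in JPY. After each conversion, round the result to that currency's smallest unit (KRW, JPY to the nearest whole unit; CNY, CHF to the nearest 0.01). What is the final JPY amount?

NOK 8,200,000.00 × 0.610728 = CNY 5,007,969.60
CNY 5,007,969.60 × 0.127285 = CHF 637,439.41
CHF 637,439.41 ÷ 0.000641597 = KRW 993,519,935
KRW 993,519,935 ÷ 11.9351 = JPY 83,243,537

JPY 83,243,537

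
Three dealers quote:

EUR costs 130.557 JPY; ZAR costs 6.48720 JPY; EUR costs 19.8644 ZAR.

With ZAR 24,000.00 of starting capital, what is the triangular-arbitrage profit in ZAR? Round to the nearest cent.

Profitable loop is ZAR → EUR → JPY → ZAR:
ZAR 24,000.00 ÷ 19.8644 = EUR 1,208.19
EUR 1,208.19 × 130.557 = JPY 157,738
JPY 157,738 ÷ 6.48720 = ZAR 24,315.25
Profit = ZAR 24,315.25 − ZAR 24,000.00

Profit: ZAR 315.25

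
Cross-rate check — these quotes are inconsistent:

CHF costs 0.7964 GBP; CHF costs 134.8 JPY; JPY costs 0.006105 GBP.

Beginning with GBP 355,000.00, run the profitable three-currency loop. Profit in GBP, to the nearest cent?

Profit: GBP 11,836.60

Profitable loop is GBP → CHF → JPY → GBP:
GBP 355,000.00 ÷ 0.7964 = CHF 445,755.90
CHF 445,755.90 × 134.8 = JPY 60,087,896
JPY 60,087,896 × 0.006105 = GBP 366,836.60
Profit = GBP 366,836.60 − GBP 355,000.00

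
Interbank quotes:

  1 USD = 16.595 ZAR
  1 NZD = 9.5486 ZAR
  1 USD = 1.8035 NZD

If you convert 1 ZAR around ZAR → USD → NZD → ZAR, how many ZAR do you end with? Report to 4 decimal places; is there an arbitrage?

Around ZAR → USD → NZD → ZAR: 1 ÷ 16.595 × 1.8035 × 9.5486 = 1.037716
Product > 1; profitable direction is ZAR → USD → NZD → ZAR.

1.0377 (arbitrage exists)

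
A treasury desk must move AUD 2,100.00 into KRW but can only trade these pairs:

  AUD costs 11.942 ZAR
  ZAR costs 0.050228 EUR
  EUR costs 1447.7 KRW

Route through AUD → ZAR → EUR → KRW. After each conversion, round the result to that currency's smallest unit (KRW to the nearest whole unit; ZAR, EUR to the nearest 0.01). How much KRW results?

AUD 2,100.00 × 11.942 = ZAR 25,078.20
ZAR 25,078.20 × 0.050228 = EUR 1,259.63
EUR 1,259.63 × 1447.7 = KRW 1,823,566

KRW 1,823,566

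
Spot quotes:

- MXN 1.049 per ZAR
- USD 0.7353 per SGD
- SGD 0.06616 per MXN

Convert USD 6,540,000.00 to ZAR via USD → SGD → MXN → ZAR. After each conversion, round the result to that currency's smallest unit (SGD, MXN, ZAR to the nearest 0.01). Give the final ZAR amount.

USD 6,540,000.00 ÷ 0.7353 = SGD 8,894,328.85
SGD 8,894,328.85 ÷ 0.06616 = MXN 134,436,651.30
MXN 134,436,651.30 ÷ 1.049 = ZAR 128,156,960.25

ZAR 128,156,960.25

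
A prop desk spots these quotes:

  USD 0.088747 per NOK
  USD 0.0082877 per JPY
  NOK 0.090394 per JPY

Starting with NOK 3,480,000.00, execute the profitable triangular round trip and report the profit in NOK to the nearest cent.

Profitable loop is NOK → JPY → USD → NOK:
NOK 3,480,000.00 ÷ 0.090394 = JPY 38,498,130
JPY 38,498,130 × 0.0082877 = USD 319,060.96
USD 319,060.96 ÷ 0.088747 = NOK 3,595,174.55
Profit = NOK 3,595,174.55 − NOK 3,480,000.00

Profit: NOK 115,174.55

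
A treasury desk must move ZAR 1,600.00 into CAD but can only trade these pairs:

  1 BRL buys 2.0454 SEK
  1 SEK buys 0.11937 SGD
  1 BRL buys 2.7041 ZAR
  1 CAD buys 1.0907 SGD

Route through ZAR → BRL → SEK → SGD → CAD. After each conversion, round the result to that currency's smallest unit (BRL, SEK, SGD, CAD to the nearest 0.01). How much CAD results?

ZAR 1,600.00 ÷ 2.7041 = BRL 591.69
BRL 591.69 × 2.0454 = SEK 1,210.24
SEK 1,210.24 × 0.11937 = SGD 144.47
SGD 144.47 ÷ 1.0907 = CAD 132.46

CAD 132.46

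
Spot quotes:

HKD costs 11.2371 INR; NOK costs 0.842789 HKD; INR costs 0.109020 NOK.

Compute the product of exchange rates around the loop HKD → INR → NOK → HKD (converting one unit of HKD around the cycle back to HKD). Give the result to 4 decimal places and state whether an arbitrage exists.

1.0325 (arbitrage exists)

Around HKD → INR → NOK → HKD: 1 × 11.2371 × 0.109020 × 0.842789 = 1.032474
Product > 1; profitable direction is HKD → INR → NOK → HKD.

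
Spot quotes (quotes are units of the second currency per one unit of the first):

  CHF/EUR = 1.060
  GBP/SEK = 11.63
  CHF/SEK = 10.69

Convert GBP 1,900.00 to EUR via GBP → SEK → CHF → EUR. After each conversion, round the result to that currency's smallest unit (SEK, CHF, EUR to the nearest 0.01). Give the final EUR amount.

EUR 2,191.09

GBP 1,900.00 × 11.63 = SEK 22,097.00
SEK 22,097.00 ÷ 10.69 = CHF 2,067.07
CHF 2,067.07 × 1.060 = EUR 2,191.09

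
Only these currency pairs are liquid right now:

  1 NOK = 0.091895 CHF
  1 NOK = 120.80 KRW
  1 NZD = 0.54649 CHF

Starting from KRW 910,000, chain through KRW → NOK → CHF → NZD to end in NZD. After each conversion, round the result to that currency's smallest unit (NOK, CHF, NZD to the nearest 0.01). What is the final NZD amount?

KRW 910,000 ÷ 120.80 = NOK 7,533.11
NOK 7,533.11 × 0.091895 = CHF 692.26
CHF 692.26 ÷ 0.54649 = NZD 1,266.74

NZD 1,266.74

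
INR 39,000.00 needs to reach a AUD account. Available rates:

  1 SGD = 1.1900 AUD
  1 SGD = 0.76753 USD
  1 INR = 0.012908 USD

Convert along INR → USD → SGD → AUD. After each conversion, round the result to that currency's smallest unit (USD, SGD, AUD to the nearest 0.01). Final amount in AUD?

AUD 780.50

INR 39,000.00 × 0.012908 = USD 503.41
USD 503.41 ÷ 0.76753 = SGD 655.88
SGD 655.88 × 1.1900 = AUD 780.50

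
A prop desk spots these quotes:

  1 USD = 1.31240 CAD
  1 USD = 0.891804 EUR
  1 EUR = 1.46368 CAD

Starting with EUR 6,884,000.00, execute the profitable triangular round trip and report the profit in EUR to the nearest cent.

Profitable loop is EUR → USD → CAD → EUR:
EUR 6,884,000.00 ÷ 0.891804 = USD 7,719,184.93
USD 7,719,184.93 × 1.31240 = CAD 10,130,658.31
CAD 10,130,658.31 ÷ 1.46368 = EUR 6,921,361.44
Profit = EUR 6,921,361.44 − EUR 6,884,000.00

Profit: EUR 37,361.44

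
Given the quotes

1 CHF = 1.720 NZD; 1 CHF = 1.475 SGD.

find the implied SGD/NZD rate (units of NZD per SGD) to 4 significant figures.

SGD/NZD = 1.166

1 SGD ÷ 1.475 = 0.677966 CHF
0.677966 CHF × 1.720 = 1.1661 NZD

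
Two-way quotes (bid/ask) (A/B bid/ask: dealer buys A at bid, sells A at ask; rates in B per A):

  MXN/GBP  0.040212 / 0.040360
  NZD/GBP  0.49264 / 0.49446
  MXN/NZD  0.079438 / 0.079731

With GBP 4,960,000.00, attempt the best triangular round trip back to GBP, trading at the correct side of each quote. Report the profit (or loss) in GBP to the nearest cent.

Net profit: GBP 99,166.53

Best loop GBP → NZD → MXN → GBP:
GBP 4,960,000.00 ÷ 0.49446 (buy NZD at ask) = NZD 10,031,145.09
NZD 10,031,145.09 ÷ 0.079731 (buy MXN at ask) = MXN 125,812,357.65
MXN 125,812,357.65 × 0.040212 (sell MXN at bid) = GBP 5,059,166.53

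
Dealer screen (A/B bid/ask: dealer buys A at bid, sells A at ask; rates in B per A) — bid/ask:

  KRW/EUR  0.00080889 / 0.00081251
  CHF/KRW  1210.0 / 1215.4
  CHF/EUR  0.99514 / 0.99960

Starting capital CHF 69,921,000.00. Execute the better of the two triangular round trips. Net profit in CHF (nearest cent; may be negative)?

Best loop CHF → EUR → KRW → CHF:
CHF 69,921,000.00 × 0.99514 (sell CHF at bid) = EUR 69,581,183.94
EUR 69,581,183.94 ÷ 0.00081251 (buy KRW at ask) = KRW 85,637,326,236
KRW 85,637,326,236 ÷ 1215.4 (buy CHF at ask) = CHF 70,460,199.31

Net profit: CHF 539,199.31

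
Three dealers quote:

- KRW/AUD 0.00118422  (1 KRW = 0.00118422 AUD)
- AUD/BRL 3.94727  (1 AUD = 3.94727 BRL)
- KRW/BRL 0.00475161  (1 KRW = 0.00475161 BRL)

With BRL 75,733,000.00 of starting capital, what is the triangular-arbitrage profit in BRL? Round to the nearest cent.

Profit: BRL 1,250,335.32

Profitable loop is BRL → AUD → KRW → BRL:
BRL 75,733,000.00 ÷ 3.94727 = AUD 19,186,171.71
AUD 19,186,171.71 ÷ 0.00118422 = KRW 16,201,526,497
KRW 16,201,526,497 × 0.00475161 = BRL 76,983,335.32
Profit = BRL 76,983,335.32 − BRL 75,733,000.00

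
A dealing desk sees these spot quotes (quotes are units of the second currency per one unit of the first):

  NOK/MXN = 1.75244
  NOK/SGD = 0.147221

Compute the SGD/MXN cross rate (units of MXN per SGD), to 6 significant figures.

1 SGD ÷ 0.147221 = 6.79251 NOK
6.79251 NOK × 1.75244 = 11.9035 MXN

SGD/MXN = 11.9035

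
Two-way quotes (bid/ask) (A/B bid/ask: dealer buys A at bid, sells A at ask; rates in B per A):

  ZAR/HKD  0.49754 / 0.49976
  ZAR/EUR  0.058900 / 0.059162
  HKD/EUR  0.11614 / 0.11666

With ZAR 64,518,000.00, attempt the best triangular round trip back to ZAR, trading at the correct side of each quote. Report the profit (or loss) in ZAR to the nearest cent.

Net profit: ZAR 661,755.34

Best loop ZAR → EUR → HKD → ZAR:
ZAR 64,518,000.00 × 0.058900 (sell ZAR at bid) = EUR 3,800,110.20
EUR 3,800,110.20 ÷ 0.11666 (buy HKD at ask) = HKD 32,574,234.53
HKD 32,574,234.53 ÷ 0.49976 (buy ZAR at ask) = ZAR 65,179,755.34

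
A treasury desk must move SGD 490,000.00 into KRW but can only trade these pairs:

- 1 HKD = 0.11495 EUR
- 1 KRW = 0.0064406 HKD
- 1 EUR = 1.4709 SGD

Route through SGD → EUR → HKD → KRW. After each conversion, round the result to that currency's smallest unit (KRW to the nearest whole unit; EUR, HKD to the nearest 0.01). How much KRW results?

KRW 449,963,859

SGD 490,000.00 ÷ 1.4709 = EUR 333,129.38
EUR 333,129.38 ÷ 0.11495 = HKD 2,898,037.23
HKD 2,898,037.23 ÷ 0.0064406 = KRW 449,963,859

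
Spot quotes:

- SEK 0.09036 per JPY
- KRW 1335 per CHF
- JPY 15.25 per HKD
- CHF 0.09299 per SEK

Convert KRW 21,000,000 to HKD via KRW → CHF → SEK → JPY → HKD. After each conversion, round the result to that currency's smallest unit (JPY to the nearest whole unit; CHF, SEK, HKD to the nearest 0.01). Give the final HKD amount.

KRW 21,000,000 ÷ 1335 = CHF 15,730.34
CHF 15,730.34 ÷ 0.09299 = SEK 169,161.63
SEK 169,161.63 ÷ 0.09036 = JPY 1,872,085
JPY 1,872,085 ÷ 15.25 = HKD 122,759.67

HKD 122,759.67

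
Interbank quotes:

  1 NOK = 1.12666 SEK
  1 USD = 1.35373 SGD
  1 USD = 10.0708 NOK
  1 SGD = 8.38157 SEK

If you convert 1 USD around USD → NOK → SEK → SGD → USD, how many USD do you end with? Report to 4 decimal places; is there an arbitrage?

1.0000 (no arbitrage)

Around USD → NOK → SEK → SGD → USD: 1 × 10.0708 × 1.12666 ÷ 8.38157 ÷ 1.35373 = 0.999999
Product ≈ 1 (deviation 0.000%, within rounding noise).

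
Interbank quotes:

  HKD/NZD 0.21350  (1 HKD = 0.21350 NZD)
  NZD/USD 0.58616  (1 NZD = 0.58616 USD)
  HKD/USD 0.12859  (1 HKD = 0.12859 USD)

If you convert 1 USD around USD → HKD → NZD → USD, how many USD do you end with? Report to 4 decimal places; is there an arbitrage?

Around USD → HKD → NZD → USD: 1 ÷ 0.12859 × 0.21350 × 0.58616 = 0.973211
Product < 1; profitable direction is USD → NZD → HKD → USD.

0.9732 (arbitrage exists)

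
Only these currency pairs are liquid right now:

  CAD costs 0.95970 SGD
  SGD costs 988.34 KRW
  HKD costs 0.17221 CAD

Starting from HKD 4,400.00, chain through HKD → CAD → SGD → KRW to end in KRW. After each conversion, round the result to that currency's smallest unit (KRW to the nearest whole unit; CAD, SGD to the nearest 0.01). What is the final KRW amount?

KRW 718,701

HKD 4,400.00 × 0.17221 = CAD 757.72
CAD 757.72 × 0.95970 = SGD 727.18
SGD 727.18 × 988.34 = KRW 718,701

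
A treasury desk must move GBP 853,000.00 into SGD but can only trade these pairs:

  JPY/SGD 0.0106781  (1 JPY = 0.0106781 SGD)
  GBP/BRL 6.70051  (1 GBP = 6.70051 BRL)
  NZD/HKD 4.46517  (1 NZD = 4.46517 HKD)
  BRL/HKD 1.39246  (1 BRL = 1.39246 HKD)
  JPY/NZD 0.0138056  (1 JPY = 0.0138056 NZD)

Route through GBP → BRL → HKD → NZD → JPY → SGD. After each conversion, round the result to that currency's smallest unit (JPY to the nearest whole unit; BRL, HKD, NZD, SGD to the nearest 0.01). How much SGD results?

GBP 853,000.00 × 6.70051 = BRL 5,715,535.03
BRL 5,715,535.03 × 1.39246 = HKD 7,958,653.91
HKD 7,958,653.91 ÷ 4.46517 = NZD 1,782,385.42
NZD 1,782,385.42 ÷ 0.0138056 = JPY 129,105,973
JPY 129,105,973 × 0.0106781 = SGD 1,378,606.49

SGD 1,378,606.49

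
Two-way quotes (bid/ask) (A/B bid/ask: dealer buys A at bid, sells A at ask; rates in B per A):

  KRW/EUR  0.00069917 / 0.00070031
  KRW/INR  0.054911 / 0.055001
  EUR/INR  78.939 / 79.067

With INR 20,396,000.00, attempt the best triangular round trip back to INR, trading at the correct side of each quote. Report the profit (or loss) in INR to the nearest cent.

Net profit: INR 70,747.11

Best loop INR → KRW → EUR → INR:
INR 20,396,000.00 ÷ 0.055001 (buy KRW at ask) = KRW 370,829,621
KRW 370,829,621 × 0.00069917 (sell KRW at bid) = EUR 259,272.95
EUR 259,272.95 × 78.939 (sell EUR at bid) = INR 20,466,747.11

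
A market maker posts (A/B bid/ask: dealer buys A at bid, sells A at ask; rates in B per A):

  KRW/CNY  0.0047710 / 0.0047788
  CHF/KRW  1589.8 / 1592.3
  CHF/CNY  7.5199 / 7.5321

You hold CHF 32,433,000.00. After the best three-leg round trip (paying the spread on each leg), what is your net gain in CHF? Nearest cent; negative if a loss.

Best loop CHF → KRW → CNY → CHF:
CHF 32,433,000.00 × 1589.8 (sell CHF at bid) = KRW 51,561,983,400
KRW 51,561,983,400 × 0.0047710 (sell KRW at bid) = CNY 246,002,222.80
CNY 246,002,222.80 ÷ 7.5321 (buy CHF at ask) = CHF 32,660,509.39

Net profit: CHF 227,509.39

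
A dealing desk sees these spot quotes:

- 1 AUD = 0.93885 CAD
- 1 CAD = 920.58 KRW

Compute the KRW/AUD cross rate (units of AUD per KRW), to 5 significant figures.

1 KRW ÷ 920.58 = 0.00108627 CAD
0.00108627 CAD ÷ 0.93885 = 0.00115702 AUD

KRW/AUD = 0.0011570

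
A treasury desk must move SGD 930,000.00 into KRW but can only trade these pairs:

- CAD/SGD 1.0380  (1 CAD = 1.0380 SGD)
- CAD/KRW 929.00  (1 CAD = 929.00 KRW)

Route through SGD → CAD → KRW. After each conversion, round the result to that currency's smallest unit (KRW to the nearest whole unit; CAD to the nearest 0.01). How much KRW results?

SGD 930,000.00 ÷ 1.0380 = CAD 895,953.76
CAD 895,953.76 × 929.00 = KRW 832,341,043

KRW 832,341,043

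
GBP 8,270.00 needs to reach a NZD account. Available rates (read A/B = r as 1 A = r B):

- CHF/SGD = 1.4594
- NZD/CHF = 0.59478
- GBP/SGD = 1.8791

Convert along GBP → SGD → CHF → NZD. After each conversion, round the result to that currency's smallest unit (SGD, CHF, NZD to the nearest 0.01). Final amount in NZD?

NZD 17,902.96

GBP 8,270.00 × 1.8791 = SGD 15,540.16
SGD 15,540.16 ÷ 1.4594 = CHF 10,648.32
CHF 10,648.32 ÷ 0.59478 = NZD 17,902.96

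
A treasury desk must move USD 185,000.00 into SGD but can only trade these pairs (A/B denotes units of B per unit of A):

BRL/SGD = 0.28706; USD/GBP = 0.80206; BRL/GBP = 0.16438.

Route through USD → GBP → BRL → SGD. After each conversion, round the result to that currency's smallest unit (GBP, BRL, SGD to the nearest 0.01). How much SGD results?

USD 185,000.00 × 0.80206 = GBP 148,381.10
GBP 148,381.10 ÷ 0.16438 = BRL 902,671.25
BRL 902,671.25 × 0.28706 = SGD 259,120.81

SGD 259,120.81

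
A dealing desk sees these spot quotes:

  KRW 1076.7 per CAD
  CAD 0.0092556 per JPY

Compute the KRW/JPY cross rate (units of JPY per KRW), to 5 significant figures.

KRW/JPY = 0.10035

1 KRW ÷ 1076.7 = 0.000928764 CAD
0.000928764 CAD ÷ 0.0092556 = 0.100346 JPY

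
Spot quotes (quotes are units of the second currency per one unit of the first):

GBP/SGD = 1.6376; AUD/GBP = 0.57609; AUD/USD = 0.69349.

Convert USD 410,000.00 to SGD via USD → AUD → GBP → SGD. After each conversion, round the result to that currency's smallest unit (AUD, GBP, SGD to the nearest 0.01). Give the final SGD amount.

SGD 557,752.87

USD 410,000.00 ÷ 0.69349 = AUD 591,212.56
AUD 591,212.56 × 0.57609 = GBP 340,591.64
GBP 340,591.64 × 1.6376 = SGD 557,752.87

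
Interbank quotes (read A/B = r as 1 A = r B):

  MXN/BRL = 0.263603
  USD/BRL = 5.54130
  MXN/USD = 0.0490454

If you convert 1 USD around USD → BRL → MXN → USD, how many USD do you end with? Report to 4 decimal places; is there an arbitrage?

Around USD → BRL → MXN → USD: 1 × 5.54130 ÷ 0.263603 × 0.0490454 = 1.031002
Product > 1; profitable direction is USD → BRL → MXN → USD.

1.0310 (arbitrage exists)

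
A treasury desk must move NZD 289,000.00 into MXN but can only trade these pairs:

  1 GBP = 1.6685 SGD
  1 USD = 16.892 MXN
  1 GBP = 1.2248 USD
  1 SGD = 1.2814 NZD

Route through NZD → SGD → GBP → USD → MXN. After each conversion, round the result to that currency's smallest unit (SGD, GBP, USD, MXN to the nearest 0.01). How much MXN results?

MXN 2,796,618.07

NZD 289,000.00 ÷ 1.2814 = SGD 225,534.57
SGD 225,534.57 ÷ 1.6685 = GBP 135,172.05
GBP 135,172.05 × 1.2248 = USD 165,558.73
USD 165,558.73 × 16.892 = MXN 2,796,618.07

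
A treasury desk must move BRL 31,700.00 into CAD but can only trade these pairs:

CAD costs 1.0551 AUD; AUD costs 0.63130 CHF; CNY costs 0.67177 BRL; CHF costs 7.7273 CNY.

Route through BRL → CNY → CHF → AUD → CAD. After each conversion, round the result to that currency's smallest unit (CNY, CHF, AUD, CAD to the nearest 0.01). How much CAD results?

CAD 9,168.15

BRL 31,700.00 ÷ 0.67177 = CNY 47,188.77
CNY 47,188.77 ÷ 7.7273 = CHF 6,106.76
CHF 6,106.76 ÷ 0.63130 = AUD 9,673.31
AUD 9,673.31 ÷ 1.0551 = CAD 9,168.15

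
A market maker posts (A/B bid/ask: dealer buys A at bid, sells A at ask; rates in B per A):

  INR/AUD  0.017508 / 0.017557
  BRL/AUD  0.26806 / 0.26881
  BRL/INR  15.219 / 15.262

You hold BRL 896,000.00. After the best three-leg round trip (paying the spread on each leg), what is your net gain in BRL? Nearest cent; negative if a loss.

Net profit: BRL 351.32

Best loop BRL → AUD → INR → BRL:
BRL 896,000.00 × 0.26806 (sell BRL at bid) = AUD 240,181.76
AUD 240,181.76 ÷ 0.017557 (buy INR at ask) = INR 13,680,113.91
INR 13,680,113.91 ÷ 15.262 (buy BRL at ask) = BRL 896,351.32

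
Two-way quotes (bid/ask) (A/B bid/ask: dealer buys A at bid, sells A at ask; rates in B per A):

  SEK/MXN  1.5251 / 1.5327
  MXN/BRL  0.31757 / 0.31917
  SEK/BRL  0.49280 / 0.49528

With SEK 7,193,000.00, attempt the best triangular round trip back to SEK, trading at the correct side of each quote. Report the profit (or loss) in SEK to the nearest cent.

Net profit: SEK 53,053.54

Best loop SEK → BRL → MXN → SEK:
SEK 7,193,000.00 × 0.49280 (sell SEK at bid) = BRL 3,544,710.40
BRL 3,544,710.40 ÷ 0.31917 (buy MXN at ask) = MXN 11,106,026.26
MXN 11,106,026.26 ÷ 1.5327 (buy SEK at ask) = SEK 7,246,053.54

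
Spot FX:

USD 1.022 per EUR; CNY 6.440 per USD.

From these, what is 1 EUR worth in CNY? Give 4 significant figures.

1 EUR × 1.022 = 1.022 USD
1.022 USD × 6.440 = 6.58168 CNY

EUR/CNY = 6.582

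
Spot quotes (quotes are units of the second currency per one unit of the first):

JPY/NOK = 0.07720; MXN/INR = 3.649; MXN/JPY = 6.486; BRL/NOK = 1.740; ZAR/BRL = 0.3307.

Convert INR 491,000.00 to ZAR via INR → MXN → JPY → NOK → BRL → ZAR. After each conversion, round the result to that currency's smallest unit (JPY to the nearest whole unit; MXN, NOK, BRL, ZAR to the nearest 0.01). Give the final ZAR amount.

ZAR 117,089.57

INR 491,000.00 ÷ 3.649 = MXN 134,557.41
MXN 134,557.41 × 6.486 = JPY 872,739
JPY 872,739 × 0.07720 = NOK 67,375.45
NOK 67,375.45 ÷ 1.740 = BRL 38,721.52
BRL 38,721.52 ÷ 0.3307 = ZAR 117,089.57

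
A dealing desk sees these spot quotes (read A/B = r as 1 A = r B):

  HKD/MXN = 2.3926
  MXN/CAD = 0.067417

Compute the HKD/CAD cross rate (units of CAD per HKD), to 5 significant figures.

HKD/CAD = 0.16130

1 HKD × 2.3926 = 2.3926 MXN
2.3926 MXN × 0.067417 = 0.161302 CAD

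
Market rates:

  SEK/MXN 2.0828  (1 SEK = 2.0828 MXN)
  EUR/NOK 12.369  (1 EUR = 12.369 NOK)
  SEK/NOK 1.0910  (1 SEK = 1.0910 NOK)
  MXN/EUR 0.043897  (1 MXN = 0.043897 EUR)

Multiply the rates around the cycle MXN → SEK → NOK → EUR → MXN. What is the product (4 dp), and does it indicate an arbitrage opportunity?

Around MXN → SEK → NOK → EUR → MXN: 1 ÷ 2.0828 × 1.0910 ÷ 12.369 ÷ 0.043897 = 0.964734
Product < 1; profitable direction is MXN → EUR → NOK → SEK → MXN.

0.9647 (arbitrage exists)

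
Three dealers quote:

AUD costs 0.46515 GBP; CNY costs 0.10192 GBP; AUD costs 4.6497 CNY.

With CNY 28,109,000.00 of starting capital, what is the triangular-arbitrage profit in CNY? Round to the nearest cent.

Profitable loop is CNY → GBP → AUD → CNY:
CNY 28,109,000.00 × 0.10192 = GBP 2,864,869.28
GBP 2,864,869.28 ÷ 0.46515 = AUD 6,159,022.42
AUD 6,159,022.42 × 4.6497 = CNY 28,637,606.56
Profit = CNY 28,637,606.56 − CNY 28,109,000.00

Profit: CNY 528,606.56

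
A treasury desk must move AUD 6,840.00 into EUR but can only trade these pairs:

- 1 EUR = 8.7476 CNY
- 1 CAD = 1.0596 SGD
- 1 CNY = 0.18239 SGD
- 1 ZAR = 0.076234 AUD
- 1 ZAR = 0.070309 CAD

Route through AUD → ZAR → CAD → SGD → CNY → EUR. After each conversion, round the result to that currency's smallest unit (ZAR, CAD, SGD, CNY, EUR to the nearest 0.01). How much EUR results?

AUD 6,840.00 ÷ 0.076234 = ZAR 89,723.75
ZAR 89,723.75 × 0.070309 = CAD 6,308.39
CAD 6,308.39 × 1.0596 = SGD 6,684.37
SGD 6,684.37 ÷ 0.18239 = CNY 36,648.77
CNY 36,648.77 ÷ 8.7476 = EUR 4,189.58

EUR 4,189.58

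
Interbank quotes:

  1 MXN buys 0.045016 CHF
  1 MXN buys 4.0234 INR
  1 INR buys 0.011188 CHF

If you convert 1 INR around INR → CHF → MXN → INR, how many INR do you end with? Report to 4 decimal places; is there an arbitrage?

1.0000 (no arbitrage)

Around INR → CHF → MXN → INR: 1 × 0.011188 ÷ 0.045016 × 4.0234 = 0.999951
Product ≈ 1 (deviation 0.005%, within rounding noise).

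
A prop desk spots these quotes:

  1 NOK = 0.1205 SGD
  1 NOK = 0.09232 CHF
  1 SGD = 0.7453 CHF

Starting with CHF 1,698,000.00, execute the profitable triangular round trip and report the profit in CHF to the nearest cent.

Profitable loop is CHF → SGD → NOK → CHF:
CHF 1,698,000.00 ÷ 0.7453 = SGD 2,278,277.20
SGD 2,278,277.20 ÷ 0.1205 = NOK 18,906,864.76
NOK 18,906,864.76 × 0.09232 = CHF 1,745,481.75
Profit = CHF 1,745,481.75 − CHF 1,698,000.00

Profit: CHF 47,481.75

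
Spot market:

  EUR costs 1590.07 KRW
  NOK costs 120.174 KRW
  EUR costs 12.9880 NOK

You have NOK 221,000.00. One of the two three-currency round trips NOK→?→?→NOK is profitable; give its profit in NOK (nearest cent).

Profitable loop is NOK → EUR → KRW → NOK:
NOK 221,000.00 ÷ 12.9880 = EUR 17,015.71
EUR 17,015.71 × 1590.07 = KRW 27,056,165
KRW 27,056,165 ÷ 120.174 = NOK 225,141.59
Profit = NOK 225,141.59 − NOK 221,000.00

Profit: NOK 4,141.59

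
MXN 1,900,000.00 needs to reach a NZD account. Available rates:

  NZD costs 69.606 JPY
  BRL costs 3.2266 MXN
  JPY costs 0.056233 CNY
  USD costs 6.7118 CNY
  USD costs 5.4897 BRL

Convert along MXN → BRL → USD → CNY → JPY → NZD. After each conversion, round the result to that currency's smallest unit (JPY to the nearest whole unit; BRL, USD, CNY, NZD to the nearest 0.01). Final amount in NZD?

NZD 183,933.54

MXN 1,900,000.00 ÷ 3.2266 = BRL 588,855.14
BRL 588,855.14 ÷ 5.4897 = USD 107,265.45
USD 107,265.45 × 6.7118 = CNY 719,944.25
CNY 719,944.25 ÷ 0.056233 = JPY 12,802,878
JPY 12,802,878 ÷ 69.606 = NZD 183,933.54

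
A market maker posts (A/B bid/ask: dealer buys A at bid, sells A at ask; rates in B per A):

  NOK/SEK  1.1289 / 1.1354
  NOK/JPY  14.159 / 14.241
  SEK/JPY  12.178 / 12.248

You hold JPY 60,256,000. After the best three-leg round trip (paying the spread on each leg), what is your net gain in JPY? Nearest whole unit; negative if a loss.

Best loop JPY → SEK → NOK → JPY:
JPY 60,256,000 ÷ 12.248 (buy SEK at ask) = SEK 4,919,660.35
SEK 4,919,660.35 ÷ 1.1354 (buy NOK at ask) = NOK 4,332,975.47
NOK 4,332,975.47 × 14.159 (sell NOK at bid) = JPY 61,350,600

Net profit: JPY 1,094,600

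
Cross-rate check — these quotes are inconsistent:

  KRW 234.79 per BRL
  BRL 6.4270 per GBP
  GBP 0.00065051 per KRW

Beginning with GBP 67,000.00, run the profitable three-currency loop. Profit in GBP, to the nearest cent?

Profitable loop is GBP → KRW → BRL → GBP:
GBP 67,000.00 ÷ 0.00065051 = KRW 102,996,111
KRW 102,996,111 ÷ 234.79 = BRL 438,673.33
BRL 438,673.33 ÷ 6.4270 = GBP 68,254.76
Profit = GBP 68,254.76 − GBP 67,000.00

Profit: GBP 1,254.76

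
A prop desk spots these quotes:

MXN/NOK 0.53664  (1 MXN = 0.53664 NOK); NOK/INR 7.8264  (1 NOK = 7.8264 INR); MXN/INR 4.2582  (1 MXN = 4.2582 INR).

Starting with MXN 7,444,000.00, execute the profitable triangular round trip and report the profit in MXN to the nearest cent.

Profit: MXN 103,225.71

Profitable loop is MXN → INR → NOK → MXN:
MXN 7,444,000.00 × 4.2582 = INR 31,698,040.80
INR 31,698,040.80 ÷ 7.8264 = NOK 4,050,143.21
NOK 4,050,143.21 ÷ 0.53664 = MXN 7,547,225.71
Profit = MXN 7,547,225.71 − MXN 7,444,000.00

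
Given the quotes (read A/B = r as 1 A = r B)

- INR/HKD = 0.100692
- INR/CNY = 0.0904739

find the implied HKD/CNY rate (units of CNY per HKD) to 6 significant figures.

1 HKD ÷ 0.100692 = 9.93128 INR
9.93128 INR × 0.0904739 = 0.898521 CNY

HKD/CNY = 0.898521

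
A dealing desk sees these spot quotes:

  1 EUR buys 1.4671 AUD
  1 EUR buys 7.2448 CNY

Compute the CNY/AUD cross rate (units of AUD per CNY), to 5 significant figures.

CNY/AUD = 0.20250

1 CNY ÷ 7.2448 = 0.13803 EUR
0.13803 EUR × 1.4671 = 0.202504 AUD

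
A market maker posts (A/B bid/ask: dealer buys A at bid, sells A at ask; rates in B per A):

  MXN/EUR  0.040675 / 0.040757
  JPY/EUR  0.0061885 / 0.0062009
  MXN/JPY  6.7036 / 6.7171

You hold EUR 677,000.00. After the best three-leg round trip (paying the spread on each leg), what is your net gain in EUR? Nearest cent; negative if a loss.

Best loop EUR → MXN → JPY → EUR:
EUR 677,000.00 ÷ 0.040757 (buy MXN at ask) = MXN 16,610,643.57
MXN 16,610,643.57 × 6.7036 (sell MXN at bid) = JPY 111,351,110
JPY 111,351,110 × 0.0061885 (sell JPY at bid) = EUR 689,096.35

Net profit: EUR 12,096.35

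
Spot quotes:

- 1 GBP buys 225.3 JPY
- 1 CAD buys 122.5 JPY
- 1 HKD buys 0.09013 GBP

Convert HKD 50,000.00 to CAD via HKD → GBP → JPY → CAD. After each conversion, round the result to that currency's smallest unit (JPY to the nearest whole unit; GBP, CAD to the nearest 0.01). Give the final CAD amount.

CAD 8,288.28

HKD 50,000.00 × 0.09013 = GBP 4,506.50
GBP 4,506.50 × 225.3 = JPY 1,015,314
JPY 1,015,314 ÷ 122.5 = CAD 8,288.28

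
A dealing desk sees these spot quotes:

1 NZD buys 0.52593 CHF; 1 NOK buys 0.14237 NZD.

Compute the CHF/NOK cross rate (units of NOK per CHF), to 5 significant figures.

CHF/NOK = 13.355

1 CHF ÷ 0.52593 = 1.90139 NZD
1.90139 NZD ÷ 0.14237 = 13.3553 NOK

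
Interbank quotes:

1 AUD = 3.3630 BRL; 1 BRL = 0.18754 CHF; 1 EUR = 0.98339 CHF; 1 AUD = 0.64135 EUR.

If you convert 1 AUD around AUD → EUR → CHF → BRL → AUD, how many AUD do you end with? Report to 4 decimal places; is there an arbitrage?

1.0000 (no arbitrage)

Around AUD → EUR → CHF → BRL → AUD: 1 × 0.64135 × 0.98339 ÷ 0.18754 ÷ 3.3630 = 1.000000
Product ≈ 1 (deviation 0.000%, within rounding noise).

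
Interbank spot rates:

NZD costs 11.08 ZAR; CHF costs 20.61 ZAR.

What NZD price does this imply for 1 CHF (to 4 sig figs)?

CHF/NZD = 1.860

1 CHF × 20.61 = 20.61 ZAR
20.61 ZAR ÷ 11.08 = 1.86011 NZD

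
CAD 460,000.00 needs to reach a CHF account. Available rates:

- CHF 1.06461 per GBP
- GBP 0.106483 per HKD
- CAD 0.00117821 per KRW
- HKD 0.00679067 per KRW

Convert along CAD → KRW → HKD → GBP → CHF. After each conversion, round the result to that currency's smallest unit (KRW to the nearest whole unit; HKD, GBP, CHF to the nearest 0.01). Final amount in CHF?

CHF 300,551.27

CAD 460,000.00 ÷ 0.00117821 = KRW 390,422,760
KRW 390,422,760 × 0.00679067 = HKD 2,651,232.12
HKD 2,651,232.12 × 0.106483 = GBP 282,311.15
GBP 282,311.15 × 1.06461 = CHF 300,551.27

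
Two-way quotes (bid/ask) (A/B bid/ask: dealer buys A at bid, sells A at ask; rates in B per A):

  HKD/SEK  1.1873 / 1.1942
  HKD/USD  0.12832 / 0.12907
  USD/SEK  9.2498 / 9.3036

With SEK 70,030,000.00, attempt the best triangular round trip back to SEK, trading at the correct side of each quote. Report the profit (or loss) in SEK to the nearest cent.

Net result: SEK -426,071.39 (no profitable arbitrage after spreads)

Best loop SEK → HKD → USD → SEK:
SEK 70,030,000.00 ÷ 1.1942 (buy HKD at ask) = HKD 58,641,768.55
HKD 58,641,768.55 × 0.12832 (sell HKD at bid) = USD 7,524,911.74
USD 7,524,911.74 × 9.2498 (sell USD at bid) = SEK 69,603,928.61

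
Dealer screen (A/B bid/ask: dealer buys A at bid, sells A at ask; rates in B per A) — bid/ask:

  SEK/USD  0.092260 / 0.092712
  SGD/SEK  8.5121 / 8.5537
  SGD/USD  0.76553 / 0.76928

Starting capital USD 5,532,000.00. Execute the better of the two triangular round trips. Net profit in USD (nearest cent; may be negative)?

Net profit: USD 115,391.52

Best loop USD → SGD → SEK → USD:
USD 5,532,000.00 ÷ 0.76928 (buy SGD at ask) = SGD 7,191,139.77
SGD 7,191,139.77 × 8.5121 (sell SGD at bid) = SEK 61,211,700.81
SEK 61,211,700.81 × 0.092260 (sell SEK at bid) = USD 5,647,391.52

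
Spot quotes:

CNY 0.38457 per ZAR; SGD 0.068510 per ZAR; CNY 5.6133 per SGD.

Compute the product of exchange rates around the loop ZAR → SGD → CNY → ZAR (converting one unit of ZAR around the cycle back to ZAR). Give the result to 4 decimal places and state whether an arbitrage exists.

Around ZAR → SGD → CNY → ZAR: 1 × 0.068510 × 5.6133 ÷ 0.38457 = 0.999993
Product ≈ 1 (deviation 0.001%, within rounding noise).

1.0000 (no arbitrage)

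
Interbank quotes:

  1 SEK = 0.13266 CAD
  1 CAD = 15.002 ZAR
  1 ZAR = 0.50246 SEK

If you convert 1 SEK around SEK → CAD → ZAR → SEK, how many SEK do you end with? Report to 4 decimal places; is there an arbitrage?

Around SEK → CAD → ZAR → SEK: 1 × 0.13266 × 15.002 × 0.50246 = 0.999978
Product ≈ 1 (deviation 0.002%, within rounding noise).

1.0000 (no arbitrage)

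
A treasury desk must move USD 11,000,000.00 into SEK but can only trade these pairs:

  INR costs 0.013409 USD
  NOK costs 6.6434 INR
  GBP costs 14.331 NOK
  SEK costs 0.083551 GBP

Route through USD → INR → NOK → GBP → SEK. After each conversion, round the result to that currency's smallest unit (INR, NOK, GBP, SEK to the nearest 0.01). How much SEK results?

SEK 103,128,272.79

USD 11,000,000.00 ÷ 0.013409 = INR 820,344,544.71
INR 820,344,544.71 ÷ 6.6434 = NOK 123,482,636.11
NOK 123,482,636.11 ÷ 14.331 = GBP 8,616,470.32
GBP 8,616,470.32 ÷ 0.083551 = SEK 103,128,272.79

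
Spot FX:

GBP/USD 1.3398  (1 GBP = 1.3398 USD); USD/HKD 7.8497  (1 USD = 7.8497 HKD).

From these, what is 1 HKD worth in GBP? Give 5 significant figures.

1 HKD ÷ 7.8497 = 0.127393 USD
0.127393 USD ÷ 1.3398 = 0.0950839 GBP

HKD/GBP = 0.095084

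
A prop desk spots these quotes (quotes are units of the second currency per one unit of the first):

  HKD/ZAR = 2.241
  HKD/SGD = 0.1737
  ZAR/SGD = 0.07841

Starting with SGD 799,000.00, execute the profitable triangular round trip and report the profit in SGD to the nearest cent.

Profitable loop is SGD → HKD → ZAR → SGD:
SGD 799,000.00 ÷ 0.1737 = HKD 4,599,884.86
HKD 4,599,884.86 × 2.241 = ZAR 10,308,341.97
ZAR 10,308,341.97 × 0.07841 = SGD 808,277.09
Profit = SGD 808,277.09 − SGD 799,000.00

Profit: SGD 9,277.09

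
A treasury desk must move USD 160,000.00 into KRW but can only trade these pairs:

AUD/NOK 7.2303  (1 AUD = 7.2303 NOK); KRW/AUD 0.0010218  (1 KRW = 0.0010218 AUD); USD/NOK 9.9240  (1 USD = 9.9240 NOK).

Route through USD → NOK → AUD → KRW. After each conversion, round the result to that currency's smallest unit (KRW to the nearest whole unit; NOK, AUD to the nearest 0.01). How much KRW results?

KRW 214,923,801

USD 160,000.00 × 9.9240 = NOK 1,587,840.00
NOK 1,587,840.00 ÷ 7.2303 = AUD 219,609.14
AUD 219,609.14 ÷ 0.0010218 = KRW 214,923,801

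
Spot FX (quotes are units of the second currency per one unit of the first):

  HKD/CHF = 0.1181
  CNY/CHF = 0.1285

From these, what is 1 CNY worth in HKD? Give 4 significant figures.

CNY/HKD = 1.088

1 CNY × 0.1285 = 0.1285 CHF
0.1285 CHF ÷ 0.1181 = 1.08806 HKD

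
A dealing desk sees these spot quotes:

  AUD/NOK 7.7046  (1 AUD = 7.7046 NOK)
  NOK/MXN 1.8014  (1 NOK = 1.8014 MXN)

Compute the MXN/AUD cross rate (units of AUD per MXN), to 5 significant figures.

MXN/AUD = 0.072051

1 MXN ÷ 1.8014 = 0.555124 NOK
0.555124 NOK ÷ 7.7046 = 0.072051 AUD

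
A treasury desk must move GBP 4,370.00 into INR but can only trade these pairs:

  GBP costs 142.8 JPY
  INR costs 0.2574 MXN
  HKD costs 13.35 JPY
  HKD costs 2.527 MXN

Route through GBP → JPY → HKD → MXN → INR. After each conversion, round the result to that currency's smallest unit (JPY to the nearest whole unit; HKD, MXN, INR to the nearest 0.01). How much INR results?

GBP 4,370.00 × 142.8 = JPY 624,036
JPY 624,036 ÷ 13.35 = HKD 46,744.27
HKD 46,744.27 × 2.527 = MXN 118,122.77
MXN 118,122.77 ÷ 0.2574 = INR 458,907.42

INR 458,907.42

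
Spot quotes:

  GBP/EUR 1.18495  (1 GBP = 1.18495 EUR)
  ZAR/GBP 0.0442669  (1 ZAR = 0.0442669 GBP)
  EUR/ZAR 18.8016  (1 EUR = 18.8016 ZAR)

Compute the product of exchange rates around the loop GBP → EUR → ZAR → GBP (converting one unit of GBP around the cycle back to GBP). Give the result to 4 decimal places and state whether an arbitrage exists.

0.9862 (arbitrage exists)

Around GBP → EUR → ZAR → GBP: 1 × 1.18495 × 18.8016 × 0.0442669 = 0.986220
Product < 1; profitable direction is GBP → ZAR → EUR → GBP.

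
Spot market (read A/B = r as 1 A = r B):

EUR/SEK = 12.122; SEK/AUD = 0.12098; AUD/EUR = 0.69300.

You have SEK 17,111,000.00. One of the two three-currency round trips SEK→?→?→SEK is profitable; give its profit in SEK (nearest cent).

Profit: SEK 278,876.02

Profitable loop is SEK → AUD → EUR → SEK:
SEK 17,111,000.00 × 0.12098 = AUD 2,070,088.78
AUD 2,070,088.78 × 0.69300 = EUR 1,434,571.52
EUR 1,434,571.52 × 12.122 = SEK 17,389,876.02
Profit = SEK 17,389,876.02 − SEK 17,111,000.00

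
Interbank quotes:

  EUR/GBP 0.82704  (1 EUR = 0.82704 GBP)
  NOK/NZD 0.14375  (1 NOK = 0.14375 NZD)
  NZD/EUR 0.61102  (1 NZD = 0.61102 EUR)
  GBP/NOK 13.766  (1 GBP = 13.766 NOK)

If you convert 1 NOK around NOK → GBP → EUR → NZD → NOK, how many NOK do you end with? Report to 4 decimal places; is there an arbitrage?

1.0000 (no arbitrage)

Around NOK → GBP → EUR → NZD → NOK: 1 ÷ 13.766 ÷ 0.82704 ÷ 0.61102 ÷ 0.14375 = 1.000006
Product ≈ 1 (deviation 0.001%, within rounding noise).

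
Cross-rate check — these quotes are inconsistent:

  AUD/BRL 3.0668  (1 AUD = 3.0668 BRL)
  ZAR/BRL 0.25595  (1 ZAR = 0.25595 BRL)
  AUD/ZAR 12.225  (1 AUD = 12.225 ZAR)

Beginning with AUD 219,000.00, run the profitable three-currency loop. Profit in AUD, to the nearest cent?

Profit: AUD 4,440.89

Profitable loop is AUD → ZAR → BRL → AUD:
AUD 219,000.00 × 12.225 = ZAR 2,677,275.00
ZAR 2,677,275.00 × 0.25595 = BRL 685,248.54
BRL 685,248.54 ÷ 3.0668 = AUD 223,440.89
Profit = AUD 223,440.89 − AUD 219,000.00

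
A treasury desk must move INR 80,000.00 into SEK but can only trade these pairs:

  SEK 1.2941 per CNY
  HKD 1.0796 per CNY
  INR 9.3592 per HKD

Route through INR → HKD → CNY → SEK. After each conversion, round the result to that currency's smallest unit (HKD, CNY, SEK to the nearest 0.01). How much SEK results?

INR 80,000.00 ÷ 9.3592 = HKD 8,547.74
HKD 8,547.74 ÷ 1.0796 = CNY 7,917.51
CNY 7,917.51 × 1.2941 = SEK 10,246.05

SEK 10,246.05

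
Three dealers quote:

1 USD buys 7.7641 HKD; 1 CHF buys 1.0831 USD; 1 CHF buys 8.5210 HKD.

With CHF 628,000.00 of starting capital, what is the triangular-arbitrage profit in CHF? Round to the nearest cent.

Profitable loop is CHF → HKD → USD → CHF:
CHF 628,000.00 × 8.5210 = HKD 5,351,188.00
HKD 5,351,188.00 ÷ 7.7641 = USD 689,221.93
USD 689,221.93 ÷ 1.0831 = CHF 636,341.92
Profit = CHF 636,341.92 − CHF 628,000.00

Profit: CHF 8,341.92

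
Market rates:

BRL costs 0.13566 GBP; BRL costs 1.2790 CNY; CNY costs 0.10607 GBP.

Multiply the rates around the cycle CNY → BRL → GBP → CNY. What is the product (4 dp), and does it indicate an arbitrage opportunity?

Around CNY → BRL → GBP → CNY: 1 ÷ 1.2790 × 0.13566 ÷ 0.10607 = 0.999974
Product ≈ 1 (deviation 0.003%, within rounding noise).

1.0000 (no arbitrage)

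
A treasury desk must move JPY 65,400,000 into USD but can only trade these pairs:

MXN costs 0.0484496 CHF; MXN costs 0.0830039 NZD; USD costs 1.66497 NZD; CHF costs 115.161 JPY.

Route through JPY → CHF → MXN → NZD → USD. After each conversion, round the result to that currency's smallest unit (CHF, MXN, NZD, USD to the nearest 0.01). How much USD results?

JPY 65,400,000 ÷ 115.161 = CHF 567,900.59
CHF 567,900.59 ÷ 0.0484496 = MXN 11,721,471.18
MXN 11,721,471.18 × 0.0830039 = NZD 972,927.82
NZD 972,927.82 ÷ 1.66497 = USD 584,351.56

USD 584,351.56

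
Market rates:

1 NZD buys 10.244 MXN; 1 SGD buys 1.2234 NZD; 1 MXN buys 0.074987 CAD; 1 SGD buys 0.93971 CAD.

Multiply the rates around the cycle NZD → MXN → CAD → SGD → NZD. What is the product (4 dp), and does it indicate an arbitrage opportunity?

Around NZD → MXN → CAD → SGD → NZD: 1 × 10.244 × 0.074987 ÷ 0.93971 × 1.2234 = 1.000069
Product ≈ 1 (deviation 0.007%, within rounding noise).

1.0001 (no arbitrage)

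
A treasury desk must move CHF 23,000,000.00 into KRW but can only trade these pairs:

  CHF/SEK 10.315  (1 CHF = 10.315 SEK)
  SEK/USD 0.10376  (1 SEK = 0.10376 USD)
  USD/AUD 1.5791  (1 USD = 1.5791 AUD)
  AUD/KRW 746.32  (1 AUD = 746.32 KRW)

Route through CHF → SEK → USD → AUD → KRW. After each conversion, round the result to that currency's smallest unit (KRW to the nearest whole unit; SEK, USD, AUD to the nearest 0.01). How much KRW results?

KRW 29,010,936,270

CHF 23,000,000.00 × 10.315 = SEK 237,245,000.00
SEK 237,245,000.00 × 0.10376 = USD 24,616,541.20
USD 24,616,541.20 × 1.5791 = AUD 38,871,980.21
AUD 38,871,980.21 × 746.32 = KRW 29,010,936,270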